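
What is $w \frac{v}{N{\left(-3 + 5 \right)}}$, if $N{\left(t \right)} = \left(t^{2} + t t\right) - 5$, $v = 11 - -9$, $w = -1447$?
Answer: $- \frac{28940}{3} \approx -9646.7$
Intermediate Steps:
$v = 20$ ($v = 11 + 9 = 20$)
$N{\left(t \right)} = -5 + 2 t^{2}$ ($N{\left(t \right)} = \left(t^{2} + t^{2}\right) - 5 = 2 t^{2} - 5 = -5 + 2 t^{2}$)
$w \frac{v}{N{\left(-3 + 5 \right)}} = - 1447 \frac{20}{-5 + 2 \left(-3 + 5\right)^{2}} = - 1447 \frac{20}{-5 + 2 \cdot 2^{2}} = - 1447 \frac{20}{-5 + 2 \cdot 4} = - 1447 \frac{20}{-5 + 8} = - 1447 \cdot \frac{20}{3} = - 1447 \cdot 20 \cdot \frac{1}{3} = \left(-1447\right) \frac{20}{3} = - \frac{28940}{3}$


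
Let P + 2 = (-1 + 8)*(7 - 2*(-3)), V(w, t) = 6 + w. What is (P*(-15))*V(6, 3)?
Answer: -16020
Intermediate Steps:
P = 89 (P = -2 + (-1 + 8)*(7 - 2*(-3)) = -2 + 7*(7 + 6) = -2 + 7*13 = -2 + 91 = 89)
(P*(-15))*V(6, 3) = (89*(-15))*(6 + 6) = -1335*12 = -16020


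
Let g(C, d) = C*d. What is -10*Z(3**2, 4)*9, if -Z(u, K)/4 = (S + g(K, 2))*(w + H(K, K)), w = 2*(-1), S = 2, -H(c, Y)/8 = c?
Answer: -122400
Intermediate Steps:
H(c, Y) = -8*c
w = -2
Z(u, K) = -4*(-2 - 8*K)*(2 + 2*K) (Z(u, K) = -4*(2 + K*2)*(-2 - 8*K) = -4*(2 + 2*K)*(-2 - 8*K) = -4*(-2 - 8*K)*(2 + 2*K))
-10*Z(3**2, 4)*9 = -10*(16 + 64*4**2 + 80*4)*9 = -10*(16 + 64*16 + 320)*9 = -10*(16 + 1024 + 320)*9 = -10*1360*9 = -13600*9 = -122400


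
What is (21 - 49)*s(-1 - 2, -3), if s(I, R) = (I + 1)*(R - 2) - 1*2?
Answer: -224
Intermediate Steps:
s(I, R) = -2 + (1 + I)*(-2 + R) (s(I, R) = (1 + I)*(-2 + R) - 2 = -2 + (1 + I)*(-2 + R))
(21 - 49)*s(-1 - 2, -3) = (21 - 49)*(-4 - 3 - 2*(-1 - 2) + (-1 - 2)*(-3)) = -28*(-4 - 3 - 2*(-3) - 3*(-3)) = -28*(-4 - 3 + 6 + 9) = -28*8 = -224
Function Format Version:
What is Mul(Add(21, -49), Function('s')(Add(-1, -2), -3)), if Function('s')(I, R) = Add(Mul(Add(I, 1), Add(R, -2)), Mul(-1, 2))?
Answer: -224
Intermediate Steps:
Function('s')(I, R) = Add(-2, Mul(Add(1, I), Add(-2, R))) (Function('s')(I, R) = Add(Mul(Add(1, I), Add(-2, R)), -2) = Add(-2, Mul(Add(1, I), Add(-2, R))))
Mul(Add(21, -49), Function('s')(Add(-1, -2), -3)) = Mul(Add(21, -49), Add(-4, -3, Mul(-2, Add(-1, -2)), Mul(Add(-1, -2), -3))) = Mul(-28, Add(-4, -3, Mul(-2, -3), Mul(-3, -3))) = Mul(-28, Add(-4, -3, 6, 9)) = Mul(-28, 8) = -224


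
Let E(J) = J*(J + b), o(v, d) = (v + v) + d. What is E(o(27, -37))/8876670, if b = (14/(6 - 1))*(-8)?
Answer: -153/14794450 ≈ -1.0342e-5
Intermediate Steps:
o(v, d) = d + 2*v (o(v, d) = 2*v + d = d + 2*v)
b = -112/5 (b = (14/5)*(-8) = -112/5 ≈ -22.400)
E(J) = J*(-112/5 + J) (E(J) = J*(J - 112/5) = J*(-112/5 + J))
E(o(27, -37))/8876670 = ((-37 + 2*27)*(-112 + 5*(-37 + 2*27))/5)/8876670 = ((-37 + 54)*(-112 + 5*(-37 + 54))/5)*(1/8876670) = ((1/5)*17*(-112 + 5*17))*(1/8876670) = ((1/5)*17*(-112 + 85))*(1/8876670) = ((1/5)*17*(-27))*(1/8876670) = -459/5*1/8876670 = -153/14794450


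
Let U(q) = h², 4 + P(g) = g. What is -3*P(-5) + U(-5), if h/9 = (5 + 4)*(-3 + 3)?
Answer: 27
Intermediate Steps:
h = 0 (h = 9*((5 + 4)*(-3 + 3)) = 9*(9*0) = 9*0 = 0)
P(g) = -4 + g
U(q) = 0 (U(q) = 0² = 0)
-3*P(-5) + U(-5) = -3*(-4 - 5) + 0 = -3*(-9) + 0 = 27 + 0 = 27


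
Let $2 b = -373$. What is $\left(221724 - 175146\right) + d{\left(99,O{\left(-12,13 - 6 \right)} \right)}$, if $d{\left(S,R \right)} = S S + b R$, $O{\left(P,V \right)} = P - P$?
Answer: $56379$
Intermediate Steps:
$b = - \frac{373}{2}$ ($b = \frac{1}{2} \left(-373\right) = - \frac{373}{2} \approx -186.5$)
$O{\left(P,V \right)} = 0$
$d{\left(S,R \right)} = S^{2} - \frac{373 R}{2}$ ($d{\left(S,R \right)} = S S - \frac{373 R}{2} = S^{2} - \frac{373 R}{2}$)
$\left(221724 - 175146\right) + d{\left(99,O{\left(-12,13 - 6 \right)} \right)} = \left(221724 - 175146\right) + \left(99^{2} - 0\right) = 46578 + \left(9801 + 0\right) = 46578 + 9801 = 56379$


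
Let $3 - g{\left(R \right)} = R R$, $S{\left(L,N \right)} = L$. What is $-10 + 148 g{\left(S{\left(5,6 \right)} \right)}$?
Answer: $-3266$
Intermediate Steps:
$g{\left(R \right)} = 3 - R^{2}$ ($g{\left(R \right)} = 3 - R R = 3 - R^{2}$)
$-10 + 148 g{\left(S{\left(5,6 \right)} \right)} = -10 + 148 \left(3 - 5^{2}\right) = -10 + 148 \left(3 - 25\right) = -10 + 148 \left(-22\right) = -10 - 3256 = -3266$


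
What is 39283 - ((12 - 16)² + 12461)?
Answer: 26806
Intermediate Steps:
39283 - ((12 - 16)² + 12461) = 39283 - ((-4)² + 12461) = 39283 - (16 + 12461) = 39283 - 1*12477 = 39283 - 12477 = 26806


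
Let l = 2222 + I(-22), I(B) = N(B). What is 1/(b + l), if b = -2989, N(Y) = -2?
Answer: -1/769 ≈ -0.0013004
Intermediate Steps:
I(B) = -2
l = 2220 (l = 2222 - 2 = 2220)
1/(b + l) = 1/(-2989 + 2220) = 1/(-769) = -1/769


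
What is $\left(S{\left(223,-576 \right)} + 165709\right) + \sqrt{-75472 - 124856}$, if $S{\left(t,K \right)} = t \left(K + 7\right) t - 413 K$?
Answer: $-27892204 + 2 i \sqrt{50082} \approx -2.7892 \cdot 10^{7} + 447.58 i$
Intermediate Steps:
$S{\left(t,K \right)} = - 413 K + t^{2} \left(7 + K\right)$ ($S{\left(t,K \right)} = t \left(7 + K\right) t - 413 K = t^{2} \left(7 + K\right) - 413 K = - 413 K + t^{2} \left(7 + K\right)$)
$\left(S{\left(223,-576 \right)} + 165709\right) + \sqrt{-75472 - 124856} = \left(\left(\left(-413\right) \left(-576\right) + 7 \cdot 223^{2} - 576 \cdot 223^{2}\right) + 165709\right) + \sqrt{-75472 - 124856} = \left(\left(237888 + 7 \cdot 49729 - 28643904\right) + 165709\right) + \sqrt{-200328} = \left(\left(237888 + 348103 - 28643904\right) + 165709\right) + 2 i \sqrt{50082} = \left(-28057913 + 165709\right) + 2 i \sqrt{50082} = -27892204 + 2 i \sqrt{50082}$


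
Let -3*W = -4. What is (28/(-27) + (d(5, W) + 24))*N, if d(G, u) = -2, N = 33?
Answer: 6226/9 ≈ 691.78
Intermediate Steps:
W = 4/3 (W = -1/3*(-4) = 4/3 ≈ 1.3333)
(28/(-27) + (d(5, W) + 24))*N = (28/(-27) + (-2 + 24))*33 = (28*(-1/27) + 22)*33 = (-28/27 + 22)*33 = (566/27)*33 = 6226/9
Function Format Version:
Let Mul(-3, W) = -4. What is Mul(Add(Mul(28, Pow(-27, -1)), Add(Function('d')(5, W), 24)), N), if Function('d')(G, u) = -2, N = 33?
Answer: Rational(6226, 9) ≈ 691.78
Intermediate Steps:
W = Rational(4, 3) (W = Mul(Rational(-1, 3), -4) = Rational(4, 3) ≈ 1.3333)
Mul(Add(Mul(28, Pow(-27, -1)), Add(Function('d')(5, W), 24)), N) = Mul(Add(Mul(28, Pow(-27, -1)), Add(-2, 24)), 33) = Mul(Add(Mul(28, Rational(-1, 27)), 22), 33) = Mul(Add(Rational(-28, 27), 22), 33) = Mul(Rational(566, 27), 33) = Rational(6226, 9)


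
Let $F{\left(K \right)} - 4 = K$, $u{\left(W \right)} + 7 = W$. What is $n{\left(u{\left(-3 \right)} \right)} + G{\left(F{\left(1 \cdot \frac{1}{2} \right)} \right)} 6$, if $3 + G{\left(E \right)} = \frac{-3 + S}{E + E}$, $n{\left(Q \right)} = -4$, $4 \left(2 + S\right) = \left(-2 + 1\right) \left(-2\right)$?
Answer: $-25$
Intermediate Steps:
$S = - \frac{3}{2}$ ($S = -2 + \frac{\left(-2 + 1\right) \left(-2\right)}{4} = -2 + \frac{\left(-1\right) \left(-2\right)}{4} = -2 + \frac{1}{4} \cdot 2 = -2 + \frac{1}{2} = - \frac{3}{2} \approx -1.5$)
$u{\left(W \right)} = -7 + W$
$F{\left(K \right)} = 4 + K$
$G{\left(E \right)} = -3 - \frac{9}{4 E}$ ($G{\left(E \right)} = -3 + \frac{-3 - \frac{3}{2}}{E + E} = -3 - \frac{9}{2 \cdot 2 E} = -3 - \frac{9 \frac{1}{2 E}}{2} = -3 - \frac{9}{4 E}$)
$n{\left(u{\left(-3 \right)} \right)} + G{\left(F{\left(1 \cdot \frac{1}{2} \right)} \right)} 6 = -4 + \left(-3 - \frac{9}{4 \left(4 + 1 \cdot \frac{1}{2}\right)}\right) 6 = -4 + \left(-3 - \frac{9}{4 \left(4 + \frac{1}{2}\right)}\right) 6 = -4 + \left(-3 - \frac{9}{4 \cdot \frac{9}{2}}\right) 6 = -4 + \left(-3 - \frac{1}{2}\right) 6 = -4 - 21 = -25$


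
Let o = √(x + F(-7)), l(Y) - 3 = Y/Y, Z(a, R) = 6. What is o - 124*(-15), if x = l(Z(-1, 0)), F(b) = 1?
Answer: 1860 + √5 ≈ 1862.2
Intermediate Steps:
l(Y) = 4 (l(Y) = 3 + Y/Y = 3 + 1 = 4)
x = 4
o = √5 (o = √(4 + 1) = √5 ≈ 2.2361)
o - 124*(-15) = √5 - 124*(-15) = √5 + 1860 = 1860 + √5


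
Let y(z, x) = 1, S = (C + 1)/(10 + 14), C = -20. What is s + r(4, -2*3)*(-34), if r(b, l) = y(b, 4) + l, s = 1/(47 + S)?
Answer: 188554/1109 ≈ 170.02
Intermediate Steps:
S = -19/24 (S = (-20 + 1)/(10 + 14) = -19/24 ≈ -0.79167)
s = 24/1109 (s = 1/(47 - 19/24) = 1/(1109/24) = 24/1109 ≈ 0.021641)
r(b, l) = 1 + l
s + r(4, -2*3)*(-34) = 24/1109 + (1 - 2*3)*(-34) = 24/1109 + (1 - 6)*(-34) = 24/1109 - 5*(-34) = 24/1109 + 170 = 188554/1109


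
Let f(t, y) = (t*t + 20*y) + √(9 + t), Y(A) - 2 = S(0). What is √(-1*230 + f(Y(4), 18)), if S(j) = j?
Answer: √(134 + √11) ≈ 11.718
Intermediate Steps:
Y(A) = 2 (Y(A) = 2 + 0 = 2)
f(t, y) = t² + √(9 + t) + 20*y (f(t, y) = (t² + 20*y) + √(9 + t) = t² + √(9 + t) + 20*y)
√(-1*230 + f(Y(4), 18)) = √(-1*230 + (2² + √(9 + 2) + 20*18)) = √(-230 + (4 + √11 + 360)) = √(-230 + (364 + √11)) = √(134 + √11)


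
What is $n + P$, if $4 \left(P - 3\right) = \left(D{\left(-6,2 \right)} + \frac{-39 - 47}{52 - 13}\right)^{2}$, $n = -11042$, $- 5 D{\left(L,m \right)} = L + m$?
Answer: $- \frac{419739206}{38025} \approx -11039.0$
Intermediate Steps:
$D{\left(L,m \right)} = - \frac{L}{5} - \frac{m}{5}$ ($D{\left(L,m \right)} = - \frac{L + m}{5} = - \frac{L}{5} - \frac{m}{5}$)
$P = \frac{132844}{38025}$ ($P = 3 + \frac{\left(\left(\left(- \frac{1}{5}\right) \left(-6\right) - \frac{2}{5}\right) + \frac{-39 - 47}{52 - 13}\right)^{2}}{4} = 3 + \frac{\left(\left(\frac{6}{5} - \frac{2}{5}\right) - \frac{86}{39}\right)^{2}}{4} = 3 + \frac{\left(\frac{4}{5} - \frac{86}{39}\right)^{2}}{4} = 3 + \frac{\left(- \frac{274}{195}\right)^{2}}{4} = 3 + \frac{1}{4} \cdot \frac{75076}{38025} = 3 + \frac{18769}{38025} = \frac{132844}{38025} \approx 3.4936$)
$n + P = -11042 + \frac{132844}{38025} = - \frac{419739206}{38025}$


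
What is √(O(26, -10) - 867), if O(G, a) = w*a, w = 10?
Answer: I*√967 ≈ 31.097*I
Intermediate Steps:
O(G, a) = 10*a
√(O(26, -10) - 867) = √(10*(-10) - 867) = √(-100 - 867) = √(-967) = I*√967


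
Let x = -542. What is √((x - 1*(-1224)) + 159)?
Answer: 29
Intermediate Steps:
√((x - 1*(-1224)) + 159) = √((-542 - 1*(-1224)) + 159) = √((-542 + 1224) + 159) = √(682 + 159) = √841 = 29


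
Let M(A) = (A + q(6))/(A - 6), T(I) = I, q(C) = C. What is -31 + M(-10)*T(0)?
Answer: -31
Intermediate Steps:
M(A) = (6 + A)/(-6 + A) (M(A) = (A + 6)/(A - 6) = (6 + A)/(-6 + A))
-31 + M(-10)*T(0) = -31 + ((6 - 10)/(-6 - 10))*0 = -31 + (-4/(-16))*0 = -31 - 1/16*(-4)*0 = -31 + (¼)*0 = -31 + 0 = -31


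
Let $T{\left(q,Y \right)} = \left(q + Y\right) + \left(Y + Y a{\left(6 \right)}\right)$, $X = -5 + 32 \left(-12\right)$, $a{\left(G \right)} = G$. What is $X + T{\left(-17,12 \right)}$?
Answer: $-310$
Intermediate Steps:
$X = -389$ ($X = -5 - 384 = -389$)
$T{\left(q,Y \right)} = q + 8 Y$ ($T{\left(q,Y \right)} = \left(q + Y\right) + \left(Y + Y 6\right) = \left(Y + q\right) + \left(Y + 6 Y\right) = \left(Y + q\right) + 7 Y = q + 8 Y$)
$X + T{\left(-17,12 \right)} = -389 + \left(-17 + 8 \cdot 12\right) = -389 + \left(-17 + 96\right) = -389 + 79 = -310$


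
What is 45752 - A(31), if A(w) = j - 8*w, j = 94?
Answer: 45906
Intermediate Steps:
A(w) = 94 - 8*w
45752 - A(31) = 45752 - (94 - 8*31) = 45752 - (94 - 248) = 45752 - 1*(-154) = 45752 + 154 = 45906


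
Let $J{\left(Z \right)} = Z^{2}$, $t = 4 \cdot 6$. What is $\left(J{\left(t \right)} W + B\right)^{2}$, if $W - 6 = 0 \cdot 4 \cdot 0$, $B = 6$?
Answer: $11985444$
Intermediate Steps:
$t = 24$
$W = 6$ ($W = 6 + 0 \cdot 4 \cdot 0 = 6 + 0 \cdot 0 = 6 + 0 = 6$)
$\left(J{\left(t \right)} W + B\right)^{2} = \left(24^{2} \cdot 6 + 6\right)^{2} = \left(576 \cdot 6 + 6\right)^{2} = \left(3456 + 6\right)^{2} = 3462^{2} = 11985444$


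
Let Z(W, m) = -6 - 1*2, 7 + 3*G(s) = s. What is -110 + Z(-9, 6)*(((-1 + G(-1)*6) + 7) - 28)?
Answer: 194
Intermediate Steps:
G(s) = -7/3 + s/3
Z(W, m) = -8 (Z(W, m) = -6 - 2 = -8)
-110 + Z(-9, 6)*(((-1 + G(-1)*6) + 7) - 28) = -110 - 8*(((-1 + (-7/3 + (⅓)*(-1))*6) + 7) - 28) = -110 - 8*(((-1 + (-7/3 - ⅓)*6) + 7) - 28) = -110 - 8*(((-1 - 8/3*6) + 7) - 28) = -110 - 8*(((-1 - 16) + 7) - 28) = -110 - 8*((-17 + 7) - 28) = -110 - 8*(-10 - 28) = -110 - 8*(-38) = -110 + 304 = 194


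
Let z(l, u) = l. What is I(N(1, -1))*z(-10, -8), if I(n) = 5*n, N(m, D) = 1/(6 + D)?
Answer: -10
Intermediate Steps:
I(N(1, -1))*z(-10, -8) = (5/(6 - 1))*(-10) = (5/5)*(-10) = (5*(⅕))*(-10) = 1*(-10) = -10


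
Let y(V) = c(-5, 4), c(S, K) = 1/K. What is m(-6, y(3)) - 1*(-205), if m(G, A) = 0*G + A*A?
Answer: 3281/16 ≈ 205.06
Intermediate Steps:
y(V) = ¼ (y(V) = 1/4 = ¼)
m(G, A) = A² (m(G, A) = 0 + A² = A²)
m(-6, y(3)) - 1*(-205) = (¼)² - 1*(-205) = 1/16 + 205 = 3281/16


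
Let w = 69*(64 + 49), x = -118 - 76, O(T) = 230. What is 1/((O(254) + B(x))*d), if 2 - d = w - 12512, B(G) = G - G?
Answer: 1/1084910 ≈ 9.2174e-7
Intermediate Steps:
x = -194
B(G) = 0
w = 7797 (w = 69*113 = 7797)
d = 4717 (d = 2 - (7797 - 12512) = 2 - 1*(-4715) = 2 + 4715 = 4717)
1/((O(254) + B(x))*d) = 1/((230 + 0)*4717) = (1/4717)/230 = (1/230)*(1/4717) = 1/1084910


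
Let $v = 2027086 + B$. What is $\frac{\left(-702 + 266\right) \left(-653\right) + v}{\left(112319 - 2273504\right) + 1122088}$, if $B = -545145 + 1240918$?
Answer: $- \frac{3007567}{1039097} \approx -2.8944$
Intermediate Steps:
$B = 695773$
$v = 2722859$ ($v = 2027086 + 695773 = 2722859$)
$\frac{\left(-702 + 266\right) \left(-653\right) + v}{\left(112319 - 2273504\right) + 1122088} = \frac{\left(-702 + 266\right) \left(-653\right) + 2722859}{\left(112319 - 2273504\right) + 1122088} = \frac{\left(-436\right) \left(-653\right) + 2722859}{\left(112319 - 2273504\right) + 1122088} = \frac{284708 + 2722859}{-2161185 + 1122088} = \frac{3007567}{-1039097} = 3007567 \left(- \frac{1}{1039097}\right) = - \frac{3007567}{1039097}$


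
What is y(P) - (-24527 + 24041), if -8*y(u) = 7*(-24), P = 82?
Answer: 507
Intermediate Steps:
y(u) = 21 (y(u) = -7*(-24)/8 = -⅛*(-168) = 21)
y(P) - (-24527 + 24041) = 21 - (-24527 + 24041) = 21 - 1*(-486) = 21 + 486 = 507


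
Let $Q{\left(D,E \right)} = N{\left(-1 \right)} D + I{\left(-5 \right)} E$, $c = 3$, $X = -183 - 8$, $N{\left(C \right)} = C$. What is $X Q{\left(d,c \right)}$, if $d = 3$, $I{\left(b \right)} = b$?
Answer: $3438$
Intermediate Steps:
$X = -191$ ($X = -183 - 8 = -191$)
$Q{\left(D,E \right)} = - D - 5 E$
$X Q{\left(d,c \right)} = - 191 \left(\left(-1\right) 3 - 15\right) = - 191 \left(-3 - 15\right) = \left(-191\right) \left(-18\right) = 3438$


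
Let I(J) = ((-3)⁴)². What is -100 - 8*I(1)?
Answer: -52588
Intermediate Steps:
I(J) = 6561 (I(J) = 81² = 6561)
-100 - 8*I(1) = -100 - 8*6561 = -100 - 52488 = -52588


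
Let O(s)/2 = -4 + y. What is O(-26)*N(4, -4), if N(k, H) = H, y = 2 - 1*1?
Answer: 24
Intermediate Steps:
y = 1 (y = 2 - 1 = 1)
O(s) = -6 (O(s) = 2*(-4 + 1) = 2*(-3) = -6)
O(-26)*N(4, -4) = -6*(-4) = 24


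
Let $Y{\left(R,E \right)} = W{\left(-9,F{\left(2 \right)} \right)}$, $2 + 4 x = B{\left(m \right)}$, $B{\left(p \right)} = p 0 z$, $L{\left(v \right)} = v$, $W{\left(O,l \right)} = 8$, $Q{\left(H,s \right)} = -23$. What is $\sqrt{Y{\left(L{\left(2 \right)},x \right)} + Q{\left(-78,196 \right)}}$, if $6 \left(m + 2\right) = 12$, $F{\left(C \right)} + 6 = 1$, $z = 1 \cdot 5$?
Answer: $i \sqrt{15} \approx 3.873 i$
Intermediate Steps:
$z = 5$
$F{\left(C \right)} = -5$ ($F{\left(C \right)} = -6 + 1 = -5$)
$m = 0$ ($m = -2 + \frac{1}{6} \cdot 12 = -2 + 2 = 0$)
$B{\left(p \right)} = 0$ ($B{\left(p \right)} = p 0 \cdot 5 = 0 \cdot 5 = 0$)
$x = - \frac{1}{2}$ ($x = - \frac{1}{2} + \frac{1}{4} \cdot 0 = - \frac{1}{2} + 0 = - \frac{1}{2} \approx -0.5$)
$Y{\left(R,E \right)} = 8$
$\sqrt{Y{\left(L{\left(2 \right)},x \right)} + Q{\left(-78,196 \right)}} = \sqrt{8 - 23} = \sqrt{-15} = i \sqrt{15}$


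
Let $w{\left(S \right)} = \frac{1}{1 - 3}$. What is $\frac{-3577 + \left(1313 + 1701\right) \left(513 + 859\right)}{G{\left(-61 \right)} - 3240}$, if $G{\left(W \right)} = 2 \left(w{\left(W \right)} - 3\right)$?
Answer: $- \frac{4131631}{3247} \approx -1272.4$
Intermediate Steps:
$w{\left(S \right)} = - \frac{1}{2}$ ($w{\left(S \right)} = \frac{1}{-2} = - \frac{1}{2}$)
$G{\left(W \right)} = -7$ ($G{\left(W \right)} = 2 \left(- \frac{1}{2} - 3\right) = 2 \left(- \frac{7}{2}\right) = -7$)
$\frac{-3577 + \left(1313 + 1701\right) \left(513 + 859\right)}{G{\left(-61 \right)} - 3240} = \frac{-3577 + \left(1313 + 1701\right) \left(513 + 859\right)}{-7 - 3240} = \frac{-3577 + 3014 \cdot 1372}{-3247} = \left(-3577 + 4135208\right) \left(- \frac{1}{3247}\right) = 4131631 \left(- \frac{1}{3247}\right) = - \frac{4131631}{3247}$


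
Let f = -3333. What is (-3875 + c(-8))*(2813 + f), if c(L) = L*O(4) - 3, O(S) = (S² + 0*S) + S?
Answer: 2099760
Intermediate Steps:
O(S) = S + S² (O(S) = (S² + 0) + S = S² + S = S + S²)
c(L) = -3 + 20*L (c(L) = L*(4*(1 + 4)) - 3 = L*(4*5) - 3 = L*20 - 3 = 20*L - 3 = -3 + 20*L)
(-3875 + c(-8))*(2813 + f) = (-3875 + (-3 + 20*(-8)))*(2813 - 3333) = (-3875 + (-3 - 160))*(-520) = (-3875 - 163)*(-520) = -4038*(-520) = 2099760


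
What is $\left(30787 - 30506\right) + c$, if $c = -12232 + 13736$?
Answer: $1785$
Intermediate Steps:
$c = 1504$
$\left(30787 - 30506\right) + c = \left(30787 - 30506\right) + 1504 = 281 + 1504 = 1785$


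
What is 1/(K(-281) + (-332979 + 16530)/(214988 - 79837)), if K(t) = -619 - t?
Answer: -135151/45997487 ≈ -0.0029382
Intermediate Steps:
1/(K(-281) + (-332979 + 16530)/(214988 - 79837)) = 1/((-619 - 1*(-281)) + (-332979 + 16530)/(214988 - 79837)) = 1/((-619 + 281) - 316449/135151) = 1/(-338 - 316449*1/135151) = 1/(-338 - 316449/135151) = 1/(-45997487/135151) = -135151/45997487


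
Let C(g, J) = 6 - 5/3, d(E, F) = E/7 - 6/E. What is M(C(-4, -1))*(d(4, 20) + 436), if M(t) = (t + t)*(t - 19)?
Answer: -3484052/63 ≈ -55302.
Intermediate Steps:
d(E, F) = -6/E + E/7 (d(E, F) = E*(1/7) - 6/E = E/7 - 6/E = -6/E + E/7)
C(g, J) = 13/3 (C(g, J) = 6 - 5/3 = 13/3)
M(t) = 2*t*(-19 + t) (M(t) = (2*t)*(-19 + t) = 2*t*(-19 + t))
M(C(-4, -1))*(d(4, 20) + 436) = (2*(13/3)*(-19 + 13/3))*((-6/4 + (1/7)*4) + 436) = (2*(13/3)*(-44/3))*((-6*1/4 + 4/7) + 436) = -1144*((-3/2 + 4/7) + 436)/9 = -1144*(-13/14 + 436)/9 = -1144/9*6091/14 = -3484052/63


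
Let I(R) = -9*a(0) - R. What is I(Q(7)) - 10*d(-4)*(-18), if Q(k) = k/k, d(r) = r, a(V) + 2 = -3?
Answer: -676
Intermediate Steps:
a(V) = -5 (a(V) = -2 - 3 = -5)
Q(k) = 1
I(R) = 45 - R (I(R) = -9*(-5) - R = 45 - R)
I(Q(7)) - 10*d(-4)*(-18) = (45 - 1*1) - 10*(-4)*(-18) = (45 - 1) + 40*(-18) = 44 - 720 = -676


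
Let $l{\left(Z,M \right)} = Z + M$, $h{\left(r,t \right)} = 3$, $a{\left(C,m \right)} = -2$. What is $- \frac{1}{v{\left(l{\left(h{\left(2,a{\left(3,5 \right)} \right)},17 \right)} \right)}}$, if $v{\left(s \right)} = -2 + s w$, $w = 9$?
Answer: $- \frac{1}{178} \approx -0.005618$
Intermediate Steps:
$l{\left(Z,M \right)} = M + Z$
$v{\left(s \right)} = -2 + 9 s$ ($v{\left(s \right)} = -2 + s 9 = -2 + 9 s$)
$- \frac{1}{v{\left(l{\left(h{\left(2,a{\left(3,5 \right)} \right)},17 \right)} \right)}} = - \frac{1}{-2 + 9 \left(17 + 3\right)} = - \frac{1}{-2 + 9 \cdot 20} = - \frac{1}{-2 + 180} = - \frac{1}{178}$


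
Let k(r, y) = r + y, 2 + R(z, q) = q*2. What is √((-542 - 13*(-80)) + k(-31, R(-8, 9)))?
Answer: √483 ≈ 21.977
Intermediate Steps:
R(z, q) = -2 + 2*q (R(z, q) = -2 + q*2 = -2 + 2*q)
√((-542 - 13*(-80)) + k(-31, R(-8, 9))) = √((-542 - 13*(-80)) + (-31 + (-2 + 2*9))) = √((-542 - 1*(-1040)) + (-31 + (-2 + 18))) = √((-542 + 1040) + (-31 + 16)) = √(498 - 15) = √483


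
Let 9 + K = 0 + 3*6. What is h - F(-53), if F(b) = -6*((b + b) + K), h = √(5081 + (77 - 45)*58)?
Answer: -582 + √6937 ≈ -498.71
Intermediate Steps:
K = 9 (K = -9 + (0 + 3*6) = -9 + (0 + 18) = -9 + 18 = 9)
h = √6937 (h = √(5081 + 32*58) = √(5081 + 1856) = √6937 ≈ 83.289)
F(b) = -54 - 12*b (F(b) = -6*((b + b) + 9) = -6*(2*b + 9) = -6*(9 + 2*b) = -54 - 12*b)
h - F(-53) = √6937 - (-54 - 12*(-53)) = √6937 - (-54 + 636) = √6937 - 1*582 = √6937 - 582 = -582 + √6937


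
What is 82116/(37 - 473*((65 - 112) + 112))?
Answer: -2281/853 ≈ -2.6741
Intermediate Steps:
82116/(37 - 473*((65 - 112) + 112)) = 82116/(37 - 473*(-47 + 112)) = 82116/(37 - 473*65) = 82116/(37 - 30745) = 82116/(-30708) = 82116*(-1/30708) = -2281/853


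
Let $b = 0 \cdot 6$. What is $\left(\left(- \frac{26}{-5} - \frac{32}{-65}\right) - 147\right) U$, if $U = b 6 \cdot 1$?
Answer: $0$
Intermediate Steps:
$b = 0$
$U = 0$ ($U = 0 \cdot 6 \cdot 1 = 0 \cdot 1 = 0$)
$\left(\left(- \frac{26}{-5} - \frac{32}{-65}\right) - 147\right) U = \left(\left(- \frac{26}{-5} - \frac{32}{-65}\right) - 147\right) 0 = \left(\left(\left(-26\right) \left(- \frac{1}{5}\right) - - \frac{32}{65}\right) - 147\right) 0 = \left(\left(\frac{26}{5} + \frac{32}{65}\right) - 147\right) 0 = \left(\frac{74}{13} - 147\right) 0 = \left(- \frac{1837}{13}\right) 0 = 0$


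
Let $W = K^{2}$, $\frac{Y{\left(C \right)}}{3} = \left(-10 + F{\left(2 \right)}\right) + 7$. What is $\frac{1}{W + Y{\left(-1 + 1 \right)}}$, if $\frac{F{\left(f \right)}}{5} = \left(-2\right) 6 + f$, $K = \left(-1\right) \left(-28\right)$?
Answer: $\frac{1}{625} \approx 0.0016$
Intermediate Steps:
$K = 28$
$F{\left(f \right)} = -60 + 5 f$ ($F{\left(f \right)} = 5 \left(\left(-2\right) 6 + f\right) = 5 \left(-12 + f\right) = -60 + 5 f$)
$Y{\left(C \right)} = -159$ ($Y{\left(C \right)} = 3 \left(\left(-10 + \left(-60 + 5 \cdot 2\right)\right) + 7\right) = 3 \left(\left(-10 + \left(-60 + 10\right)\right) + 7\right) = 3 \left(\left(-10 - 50\right) + 7\right) = 3 \left(-60 + 7\right) = 3 \left(-53\right) = -159$)
$W = 784$ ($W = 28^{2} = 784$)
$\frac{1}{W + Y{\left(-1 + 1 \right)}} = \frac{1}{784 - 159} = \frac{1}{625}$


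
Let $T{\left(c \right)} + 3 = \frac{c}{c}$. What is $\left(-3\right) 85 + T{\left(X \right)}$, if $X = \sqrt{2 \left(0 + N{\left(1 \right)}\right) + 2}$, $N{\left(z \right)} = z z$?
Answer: $-257$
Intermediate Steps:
$N{\left(z \right)} = z^{2}$
$X = 2$ ($X = \sqrt{2 \left(0 + 1^{2}\right) + 2} = \sqrt{2 \left(0 + 1\right) + 2} = \sqrt{2 \cdot 1 + 2} = \sqrt{2 + 2} = \sqrt{4} = 2$)
$T{\left(c \right)} = -2$ ($T{\left(c \right)} = -3 + \frac{c}{c} = -3 + 1 = -2$)
$\left(-3\right) 85 + T{\left(X \right)} = \left(-3\right) 85 - 2 = -255 - 2 = -257$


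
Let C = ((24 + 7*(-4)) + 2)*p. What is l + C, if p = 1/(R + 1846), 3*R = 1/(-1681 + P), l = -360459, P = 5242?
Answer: -7108546717287/19720819 ≈ -3.6046e+5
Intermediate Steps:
R = 1/10683 (R = 1/(3*(-1681 + 5242)) = (⅓)/3561 = (⅓)*(1/3561) = 1/10683 ≈ 9.3607e-5)
p = 10683/19720819 (p = 1/(1/10683 + 1846) = 1/(19720819/10683) = 10683/19720819 ≈ 0.00054171)
C = -21366/19720819 (C = ((24 + 7*(-4)) + 2)*(10683/19720819) = ((24 - 28) + 2)*(10683/19720819) = (-4 + 2)*(10683/19720819) = -2*10683/19720819 = -21366/19720819 ≈ -0.0010834)
l + C = -360459 - 21366/19720819 = -7108546717287/19720819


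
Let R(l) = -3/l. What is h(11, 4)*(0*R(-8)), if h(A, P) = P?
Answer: 0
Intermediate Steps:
h(11, 4)*(0*R(-8)) = 4*(0*(-3/(-8))) = 4*(0*(-3*(-1/8))) = 4*(0*(3/8)) = 4*0 = 0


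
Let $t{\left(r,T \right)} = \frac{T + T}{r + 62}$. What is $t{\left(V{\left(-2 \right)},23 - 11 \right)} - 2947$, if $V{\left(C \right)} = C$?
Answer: $- \frac{14733}{5} \approx -2946.6$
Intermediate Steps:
$t{\left(r,T \right)} = \frac{2 T}{62 + r}$
$t{\left(V{\left(-2 \right)},23 - 11 \right)} - 2947 = \frac{2 \left(23 - 11\right)}{62 - 2} - 2947 = \frac{2 \left(23 - 11\right)}{60} - 2947 = 2 \cdot 12 \cdot \frac{1}{60} - 2947 = \frac{2}{5} - 2947 = - \frac{14733}{5}$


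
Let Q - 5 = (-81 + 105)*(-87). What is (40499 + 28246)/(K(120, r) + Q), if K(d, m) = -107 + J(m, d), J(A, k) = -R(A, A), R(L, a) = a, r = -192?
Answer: -22915/666 ≈ -34.407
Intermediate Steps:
Q = -2083 (Q = 5 + (-81 + 105)*(-87) = 5 + 24*(-87) = 5 - 2088 = -2083)
J(A, k) = -A
K(d, m) = -107 - m
(40499 + 28246)/(K(120, r) + Q) = (40499 + 28246)/((-107 - 1*(-192)) - 2083) = 68745/((-107 + 192) - 2083) = 68745/(85 - 2083) = 68745/(-1998) = 68745*(-1/1998) = -22915/666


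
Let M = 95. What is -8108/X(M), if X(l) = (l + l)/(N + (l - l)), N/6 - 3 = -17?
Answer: 340536/95 ≈ 3584.6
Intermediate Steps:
N = -84 (N = 18 + 6*(-17) = 18 - 102 = -84)
X(l) = -l/42 (X(l) = (l + l)/(-84 + (l - l)) = (2*l)/(-84 + 0) = (2*l)/(-84) = (2*l)*(-1/84) = -l/42)
-8108/X(M) = -8108/((-1/42*95)) = -8108/(-95/42) = -8108*(-42/95) = 340536/95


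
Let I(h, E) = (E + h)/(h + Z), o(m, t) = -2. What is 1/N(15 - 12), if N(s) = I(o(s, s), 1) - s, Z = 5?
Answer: -3/10 ≈ -0.30000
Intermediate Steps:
I(h, E) = (E + h)/(5 + h) (I(h, E) = (E + h)/(h + 5) = (E + h)/(5 + h))
N(s) = -1/3 - s (N(s) = (1 - 2)/(5 - 2) - s = -1/3 - s)
1/N(15 - 12) = 1/(-1/3 - (15 - 12)) = 1/(-1/3 - 1*3) = 1/(-1/3 - 3) = 1/(-10/3) = -3/10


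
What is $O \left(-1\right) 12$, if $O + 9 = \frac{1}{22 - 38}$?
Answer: $\frac{435}{4} \approx 108.75$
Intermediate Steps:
$O = - \frac{145}{16}$ ($O = -9 + \frac{1}{22 - 38} = -9 + \frac{1}{-16} = -9 - \frac{1}{16} = - \frac{145}{16} \approx -9.0625$)
$O \left(-1\right) 12 = \left(- \frac{145}{16}\right) \left(-1\right) 12 = \frac{145}{16} \cdot 12 = \frac{435}{4}$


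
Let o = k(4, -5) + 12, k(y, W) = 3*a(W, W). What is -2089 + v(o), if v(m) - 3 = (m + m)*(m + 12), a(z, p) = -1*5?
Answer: -2140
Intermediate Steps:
a(z, p) = -5
k(y, W) = -15 (k(y, W) = 3*(-5) = -15)
o = -3 (o = -15 + 12 = -3)
v(m) = 3 + 2*m*(12 + m) (v(m) = 3 + (m + m)*(m + 12) = 3 + (2*m)*(12 + m) = 3 + 2*m*(12 + m))
-2089 + v(o) = -2089 + (3 + 2*(-3)² + 24*(-3)) = -2089 + (3 + 2*9 - 72) = -2089 + (3 + 18 - 72) = -2089 - 51 = -2140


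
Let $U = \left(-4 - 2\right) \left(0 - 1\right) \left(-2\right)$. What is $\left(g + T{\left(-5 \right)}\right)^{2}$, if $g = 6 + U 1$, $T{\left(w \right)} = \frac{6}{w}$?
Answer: $\frac{1296}{25} \approx 51.84$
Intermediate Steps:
$U = -12$ ($U = \left(-6\right) \left(-1\right) \left(-2\right) = 6 \left(-2\right) = -12$)
$g = -6$ ($g = 6 - 12 = -6$)
$\left(g + T{\left(-5 \right)}\right)^{2} = \left(-6 + \frac{6}{-5}\right)^{2} = \left(-6 + 6 \left(- \frac{1}{5}\right)\right)^{2} = \left(-6 - \frac{6}{5}\right)^{2} = \left(- \frac{36}{5}\right)^{2} = \frac{1296}{25}$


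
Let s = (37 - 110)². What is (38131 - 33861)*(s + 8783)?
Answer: 60258240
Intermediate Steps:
s = 5329 (s = (-73)² = 5329)
(38131 - 33861)*(s + 8783) = (38131 - 33861)*(5329 + 8783) = 4270*14112 = 60258240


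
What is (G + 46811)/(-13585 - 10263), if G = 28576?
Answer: -75387/23848 ≈ -3.1611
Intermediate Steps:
(G + 46811)/(-13585 - 10263) = (28576 + 46811)/(-13585 - 10263) = 75387/(-23848) = 75387*(-1/23848) = -75387/23848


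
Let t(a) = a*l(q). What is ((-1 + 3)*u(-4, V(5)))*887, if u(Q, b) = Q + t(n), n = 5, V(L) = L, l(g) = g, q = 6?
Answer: 46124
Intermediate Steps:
t(a) = 6*a (t(a) = a*6 = 6*a)
u(Q, b) = 30 + Q (u(Q, b) = Q + 6*5 = Q + 30 = 30 + Q)
((-1 + 3)*u(-4, V(5)))*887 = ((-1 + 3)*(30 - 4))*887 = (2*26)*887 = 52*887 = 46124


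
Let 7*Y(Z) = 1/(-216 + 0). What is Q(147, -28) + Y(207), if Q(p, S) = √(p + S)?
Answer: -1/1512 + √119 ≈ 10.908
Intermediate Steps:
Q(p, S) = √(S + p)
Y(Z) = -1/1512 (Y(Z) = 1/(7*(-216 + 0)) = (⅐)/(-216) = (⅐)*(-1/216) = -1/1512)
Q(147, -28) + Y(207) = √(-28 + 147) - 1/1512 = √119 - 1/1512 = -1/1512 + √119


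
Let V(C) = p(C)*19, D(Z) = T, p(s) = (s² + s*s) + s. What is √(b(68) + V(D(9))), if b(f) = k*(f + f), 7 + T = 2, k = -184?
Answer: I*√24169 ≈ 155.46*I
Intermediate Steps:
T = -5 (T = -7 + 2 = -5)
p(s) = s + 2*s² (p(s) = (s² + s²) + s = 2*s² + s = s + 2*s²)
b(f) = -368*f (b(f) = -184*(f + f) = -368*f)
D(Z) = -5
V(C) = 19*C*(1 + 2*C) (V(C) = (C*(1 + 2*C))*19 = 19*C*(1 + 2*C))
√(b(68) + V(D(9))) = √(-368*68 + 19*(-5)*(1 + 2*(-5))) = √(-25024 + 19*(-5)*(1 - 10)) = √(-25024 + 19*(-5)*(-9)) = √(-25024 + 855) = √(-24169) = I*√24169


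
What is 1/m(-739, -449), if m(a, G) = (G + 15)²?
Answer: 1/188356 ≈ 5.3091e-6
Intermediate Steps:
m(a, G) = (15 + G)²
1/m(-739, -449) = 1/((15 - 449)²) = 1/((-434)²) = 1/188356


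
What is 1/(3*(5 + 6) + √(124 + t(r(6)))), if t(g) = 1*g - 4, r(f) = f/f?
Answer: 1/44 ≈ 0.022727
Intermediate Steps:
r(f) = 1
t(g) = -4 + g (t(g) = g - 4 = -4 + g)
1/(3*(5 + 6) + √(124 + t(r(6)))) = 1/(3*(5 + 6) + √(124 + (-4 + 1))) = 1/(3*11 + √(124 - 3)) = 1/(33 + √121) = 1/(33 + 11) = 1/44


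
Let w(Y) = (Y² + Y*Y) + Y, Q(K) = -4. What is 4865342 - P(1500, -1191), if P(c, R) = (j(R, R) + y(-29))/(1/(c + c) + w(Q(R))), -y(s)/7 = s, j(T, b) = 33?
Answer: 408692885342/84001 ≈ 4.8653e+6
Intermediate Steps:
w(Y) = Y + 2*Y² (w(Y) = (Y² + Y²) + Y = 2*Y² + Y = Y + 2*Y²)
y(s) = -7*s
P(c, R) = 236/(28 + 1/(2*c)) (P(c, R) = (33 - 7*(-29))/(1/(c + c) - 4*(1 + 2*(-4))) = (33 + 203)/(1/(2*c) - 4*(1 - 8)) = 236/(1/(2*c) - 4*(-7)) = 236/(1/(2*c) + 28) = 236/(28 + 1/(2*c)))
4865342 - P(1500, -1191) = 4865342 - 472*1500/(1 + 56*1500) = 4865342 - 472*1500/(1 + 84000) = 4865342 - 472*1500/84001 = 4865342 - 1*708000/84001 = 4865342 - 708000/84001 = 408692885342/84001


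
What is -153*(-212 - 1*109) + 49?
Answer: 49162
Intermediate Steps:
-153*(-212 - 1*109) + 49 = -153*(-212 - 109) + 49 = -153*(-321) + 49 = 49113 + 49 = 49162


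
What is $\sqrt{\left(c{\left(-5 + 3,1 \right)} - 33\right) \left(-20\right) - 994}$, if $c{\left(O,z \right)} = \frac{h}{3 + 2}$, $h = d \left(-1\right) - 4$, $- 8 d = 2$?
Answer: $i \sqrt{319} \approx 17.861 i$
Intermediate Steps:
$d = - \frac{1}{4}$ ($d = \left(- \frac{1}{8}\right) 2 = - \frac{1}{4} \approx -0.25$)
$h = - \frac{15}{4}$ ($h = \left(- \frac{1}{4}\right) \left(-1\right) - 4 = \frac{1}{4} - 4 = - \frac{15}{4} \approx -3.75$)
$c{\left(O,z \right)} = - \frac{3}{4}$ ($c{\left(O,z \right)} = - \frac{15}{4 \left(3 + 2\right)} = - \frac{15}{4 \cdot 5} = \left(- \frac{15}{4}\right) \frac{1}{5} = - \frac{3}{4}$)
$\sqrt{\left(c{\left(-5 + 3,1 \right)} - 33\right) \left(-20\right) - 994} = \sqrt{\left(- \frac{3}{4} - 33\right) \left(-20\right) - 994} = \sqrt{\left(- \frac{135}{4}\right) \left(-20\right) - 994} = \sqrt{675 - 994} = \sqrt{-319} = i \sqrt{319}$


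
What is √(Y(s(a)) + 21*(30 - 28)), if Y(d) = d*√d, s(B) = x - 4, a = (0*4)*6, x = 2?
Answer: √(42 - 2*I*√2) ≈ 6.4844 - 0.21809*I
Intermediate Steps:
a = 0 (a = 0*6 = 0)
s(B) = -2 (s(B) = 2 - 4 = -2)
Y(d) = d^(3/2)
√(Y(s(a)) + 21*(30 - 28)) = √((-2)^(3/2) + 21*(30 - 28)) = √(-2*I*√2 + 21*2) = √(-2*I*√2 + 42) = √(42 - 2*I*√2)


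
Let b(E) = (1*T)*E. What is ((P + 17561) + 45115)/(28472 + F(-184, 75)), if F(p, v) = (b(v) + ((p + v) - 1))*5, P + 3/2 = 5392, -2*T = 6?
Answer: 136133/53594 ≈ 2.5401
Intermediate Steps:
T = -3 (T = -½*6 = -3)
P = 10781/2 (P = -3/2 + 5392 = 10781/2 ≈ 5390.5)
b(E) = -3*E (b(E) = (1*(-3))*E = -3*E)
F(p, v) = -5 - 10*v + 5*p (F(p, v) = (-3*v + ((p + v) - 1))*5 = (-3*v + (-1 + p + v))*5 = (-1 + p - 2*v)*5 = -5 - 10*v + 5*p)
((P + 17561) + 45115)/(28472 + F(-184, 75)) = ((10781/2 + 17561) + 45115)/(28472 + (-5 - 10*75 + 5*(-184))) = (45903/2 + 45115)/(28472 + (-5 - 750 - 920)) = 136133/(2*(28472 - 1675)) = (136133/2)/26797 = (136133/2)*(1/26797) = 136133/53594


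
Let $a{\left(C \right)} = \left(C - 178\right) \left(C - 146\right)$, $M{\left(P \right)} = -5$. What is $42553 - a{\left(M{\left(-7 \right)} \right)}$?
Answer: $14920$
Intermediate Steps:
$a{\left(C \right)} = \left(-178 + C\right) \left(-146 + C\right)$
$42553 - a{\left(M{\left(-7 \right)} \right)} = 42553 - \left(25988 + \left(-5\right)^{2} - -1620\right) = 42553 - \left(25988 + 25 + 1620\right) = 42553 - 27633 = 14920$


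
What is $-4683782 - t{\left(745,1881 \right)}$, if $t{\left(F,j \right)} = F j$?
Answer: $-6085127$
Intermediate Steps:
$-4683782 - t{\left(745,1881 \right)} = -4683782 - 745 \cdot 1881 = -4683782 - 1401345 = -6085127$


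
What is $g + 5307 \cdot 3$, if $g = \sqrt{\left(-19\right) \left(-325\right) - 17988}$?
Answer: $15921 + i \sqrt{11813} \approx 15921.0 + 108.69 i$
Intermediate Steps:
$g = i \sqrt{11813}$ ($g = \sqrt{6175 - 17988} = \sqrt{-11813} = i \sqrt{11813} \approx 108.69 i$)
$g + 5307 \cdot 3 = i \sqrt{11813} + 5307 \cdot 3 = i \sqrt{11813} + 15921 = 15921 + i \sqrt{11813}$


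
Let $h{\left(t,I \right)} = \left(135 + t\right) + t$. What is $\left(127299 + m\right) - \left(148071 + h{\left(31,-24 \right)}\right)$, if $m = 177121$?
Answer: $156152$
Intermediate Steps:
$h{\left(t,I \right)} = 135 + 2 t$
$\left(127299 + m\right) - \left(148071 + h{\left(31,-24 \right)}\right) = \left(127299 + 177121\right) - \left(148206 + 62\right) = 304420 - 148268 = 156152$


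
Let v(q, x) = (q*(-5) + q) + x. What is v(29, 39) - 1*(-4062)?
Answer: 3985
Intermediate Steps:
v(q, x) = x - 4*q (v(q, x) = (-5*q + q) + x = -4*q + x = x - 4*q)
v(29, 39) - 1*(-4062) = (39 - 4*29) - 1*(-4062) = (39 - 116) + 4062 = -77 + 4062 = 3985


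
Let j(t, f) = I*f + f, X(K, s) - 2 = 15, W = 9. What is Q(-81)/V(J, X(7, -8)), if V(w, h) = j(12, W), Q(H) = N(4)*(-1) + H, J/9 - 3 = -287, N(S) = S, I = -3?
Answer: 85/18 ≈ 4.7222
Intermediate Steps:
J = -2556 (J = 27 + 9*(-287) = 27 - 2583 = -2556)
X(K, s) = 17 (X(K, s) = 2 + 15 = 17)
j(t, f) = -2*f (j(t, f) = -3*f + f = -2*f)
Q(H) = -4 + H (Q(H) = 4*(-1) + H = -4 + H)
V(w, h) = -18 (V(w, h) = -2*9 = -18)
Q(-81)/V(J, X(7, -8)) = (-4 - 81)/(-18) = -85*(-1/18) = 85/18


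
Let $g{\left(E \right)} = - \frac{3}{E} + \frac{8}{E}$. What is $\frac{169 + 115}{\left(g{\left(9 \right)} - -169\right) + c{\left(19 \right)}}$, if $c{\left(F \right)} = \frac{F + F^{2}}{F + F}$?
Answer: $\frac{639}{404} \approx 1.5817$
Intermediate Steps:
$c{\left(F \right)} = \frac{F + F^{2}}{2 F}$
$g{\left(E \right)} = \frac{5}{E}$
$\frac{169 + 115}{\left(g{\left(9 \right)} - -169\right) + c{\left(19 \right)}} = \frac{169 + 115}{\left(\frac{5}{9} - -169\right) + \left(\frac{1}{2} + \frac{1}{2} \cdot 19\right)} = \frac{284}{\left(5 \cdot \frac{1}{9} + 169\right) + \left(\frac{1}{2} + \frac{19}{2}\right)} = \frac{284}{\left(\frac{5}{9} + 169\right) + 10} = \frac{284}{\frac{1526}{9} + 10} = \frac{284}{\frac{1616}{9}} = 284 \cdot \frac{9}{1616} = \frac{639}{404}$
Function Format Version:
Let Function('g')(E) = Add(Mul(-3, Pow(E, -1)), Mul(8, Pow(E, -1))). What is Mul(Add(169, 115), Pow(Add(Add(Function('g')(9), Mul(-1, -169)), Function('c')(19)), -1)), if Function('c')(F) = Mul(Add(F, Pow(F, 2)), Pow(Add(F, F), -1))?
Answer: Rational(639, 404) ≈ 1.5817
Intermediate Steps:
Function('c')(F) = Mul(Rational(1, 2), Pow(F, -1), Add(F, Pow(F, 2))) (Function('c')(F) = Mul(Add(F, Pow(F, 2)), Pow(Mul(2, F), -1)) = Mul(Add(F, Pow(F, 2)), Mul(Rational(1, 2), Pow(F, -1))) = Mul(Rational(1, 2), Pow(F, -1), Add(F, Pow(F, 2))))
Function('g')(E) = Mul(5, Pow(E, -1))
Mul(Add(169, 115), Pow(Add(Add(Function('g')(9), Mul(-1, -169)), Function('c')(19)), -1)) = Mul(Add(169, 115), Pow(Add(Add(Mul(5, Pow(9, -1)), Mul(-1, -169)), Add(Rational(1, 2), Mul(Rational(1, 2), 19))), -1)) = Mul(284, Pow(Add(Add(Mul(5, Rational(1, 9)), 169), Add(Rational(1, 2), Rational(19, 2))), -1)) = Mul(284, Pow(Add(Add(Rational(5, 9), 169), 10), -1)) = Mul(284, Pow(Add(Rational(1526, 9), 10), -1)) = Mul(284, Pow(Rational(1616, 9), -1)) = Mul(284, Rational(9, 1616)) = Rational(639, 404)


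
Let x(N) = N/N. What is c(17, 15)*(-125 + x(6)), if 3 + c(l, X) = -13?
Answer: 1984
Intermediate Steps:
x(N) = 1
c(l, X) = -16 (c(l, X) = -3 - 13 = -16)
c(17, 15)*(-125 + x(6)) = -16*(-125 + 1) = -16*(-124) = 1984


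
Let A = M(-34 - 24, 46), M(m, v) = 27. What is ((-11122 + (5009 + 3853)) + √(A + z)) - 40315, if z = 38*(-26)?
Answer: -42575 + 31*I ≈ -42575.0 + 31.0*I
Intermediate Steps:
A = 27
z = -988
((-11122 + (5009 + 3853)) + √(A + z)) - 40315 = ((-11122 + (5009 + 3853)) + √(27 - 988)) - 40315 = ((-11122 + 8862) + √(-961)) - 40315 = (-2260 + 31*I) - 40315 = -42575 + 31*I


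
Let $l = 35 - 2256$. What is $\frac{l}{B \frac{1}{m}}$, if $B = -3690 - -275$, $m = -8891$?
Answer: $- \frac{19746911}{3415} \approx -5782.4$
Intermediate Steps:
$B = -3415$ ($B = -3690 + 275 = -3415$)
$l = -2221$ ($l = 35 - 2256 = -2221$)
$\frac{l}{B \frac{1}{m}} = - \frac{2221}{\left(-3415\right) \frac{1}{-8891}} = - \frac{2221}{\left(-3415\right) \left(- \frac{1}{8891}\right)} = - \frac{2221}{\frac{3415}{8891}} = \left(-2221\right) \frac{8891}{3415} = - \frac{19746911}{3415}$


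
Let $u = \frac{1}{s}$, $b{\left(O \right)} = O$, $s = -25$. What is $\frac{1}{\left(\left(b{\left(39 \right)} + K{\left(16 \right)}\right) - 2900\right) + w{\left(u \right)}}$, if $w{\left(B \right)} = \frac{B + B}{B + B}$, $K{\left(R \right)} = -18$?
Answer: $- \frac{1}{2878} \approx -0.00034746$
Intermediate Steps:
$u = - \frac{1}{25}$ ($u = \frac{1}{-25} = - \frac{1}{25} \approx -0.04$)
$w{\left(B \right)} = 1$ ($w{\left(B \right)} = \frac{2 B}{2 B} = 2 B \frac{1}{2 B} = 1$)
$\frac{1}{\left(\left(b{\left(39 \right)} + K{\left(16 \right)}\right) - 2900\right) + w{\left(u \right)}} = \frac{1}{\left(\left(39 - 18\right) - 2900\right) + 1} = \frac{1}{\left(21 - 2900\right) + 1} = \frac{1}{-2879 + 1} = \frac{1}{-2878} = - \frac{1}{2878}$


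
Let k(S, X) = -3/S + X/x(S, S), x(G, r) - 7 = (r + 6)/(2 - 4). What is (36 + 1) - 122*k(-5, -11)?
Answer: 11067/65 ≈ 170.26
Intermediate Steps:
x(G, r) = 4 - r/2 (x(G, r) = 7 + (r + 6)/(2 - 4) = 7 + (6 + r)/(-2) = 7 + (6 + r)*(-½) = 7 + (-3 - r/2) = 4 - r/2)
k(S, X) = -3/S + X/(4 - S/2)
(36 + 1) - 122*k(-5, -11) = (36 + 1) - 122*(24 - 3*(-5) - 2*(-5)*(-11))/((-5)*(-8 - 5)) = 37 - (-122)*(24 + 15 - 110)/(5*(-13)) = 37 - (-122)*(-1)*(-71)/(5*13) = 37 - 122*(-71/65) = 37 + 8662/65 = 11067/65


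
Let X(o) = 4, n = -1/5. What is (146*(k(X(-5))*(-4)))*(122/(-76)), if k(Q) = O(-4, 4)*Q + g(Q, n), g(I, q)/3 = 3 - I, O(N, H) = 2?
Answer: 89060/19 ≈ 4687.4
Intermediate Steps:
n = -⅕ (n = -1*⅕ = -⅕ ≈ -0.20000)
g(I, q) = 9 - 3*I (g(I, q) = 3*(3 - I) = 9 - 3*I)
k(Q) = 9 - Q (k(Q) = 2*Q + (9 - 3*Q) = 9 - Q)
(146*(k(X(-5))*(-4)))*(122/(-76)) = (146*((9 - 1*4)*(-4)))*(122/(-76)) = (146*((9 - 4)*(-4)))*(122*(-1/76)) = (146*(5*(-4)))*(-61/38) = (146*(-20))*(-61/38) = -2920*(-61/38) = 89060/19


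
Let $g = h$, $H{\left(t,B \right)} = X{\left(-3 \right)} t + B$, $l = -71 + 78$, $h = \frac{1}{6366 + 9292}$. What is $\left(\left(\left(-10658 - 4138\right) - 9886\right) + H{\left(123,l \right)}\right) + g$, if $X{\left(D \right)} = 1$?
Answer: $- \frac{384435215}{15658} \approx -24552.0$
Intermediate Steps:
$h = \frac{1}{15658} \approx 6.3865 \cdot 10^{-5}$
$l = 7$
$H{\left(t,B \right)} = B + t$ ($H{\left(t,B \right)} = 1 t + B = t + B = B + t$)
$g = \frac{1}{15658} \approx 6.3865 \cdot 10^{-5}$
$\left(\left(\left(-10658 - 4138\right) - 9886\right) + H{\left(123,l \right)}\right) + g = \left(\left(\left(-10658 - 4138\right) - 9886\right) + \left(7 + 123\right)\right) + \frac{1}{15658} = \left(\left(-14796 - 9886\right) + 130\right) + \frac{1}{15658} = \left(-24682 + 130\right) + \frac{1}{15658} = -24552 + \frac{1}{15658} = - \frac{384435215}{15658}$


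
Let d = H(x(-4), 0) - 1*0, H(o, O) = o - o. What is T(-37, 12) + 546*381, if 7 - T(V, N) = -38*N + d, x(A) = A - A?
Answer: 208489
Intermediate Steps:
x(A) = 0
H(o, O) = 0
d = 0 (d = 0 - 1*0 = 0 + 0 = 0)
T(V, N) = 7 + 38*N (T(V, N) = 7 - (-38*N + 0) = 7 - (-38)*N = 7 + 38*N)
T(-37, 12) + 546*381 = (7 + 38*12) + 546*381 = (7 + 456) + 208026 = 463 + 208026 = 208489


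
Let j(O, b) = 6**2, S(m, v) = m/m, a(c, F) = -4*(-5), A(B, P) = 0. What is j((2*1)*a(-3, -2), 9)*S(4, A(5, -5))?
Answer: 36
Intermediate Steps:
a(c, F) = 20
S(m, v) = 1
j(O, b) = 36
j((2*1)*a(-3, -2), 9)*S(4, A(5, -5)) = 36*1 = 36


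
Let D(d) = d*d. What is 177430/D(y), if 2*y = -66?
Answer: 16130/99 ≈ 162.93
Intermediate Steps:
y = -33 (y = (1/2)*(-66) = -33)
D(d) = d**2
177430/D(y) = 177430/((-33)**2) = 177430/1089 = 177430*(1/1089) = 16130/99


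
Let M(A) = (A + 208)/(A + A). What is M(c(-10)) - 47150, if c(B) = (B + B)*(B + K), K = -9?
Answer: -8958353/190 ≈ -47149.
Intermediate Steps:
c(B) = 2*B*(-9 + B) (c(B) = (B + B)*(B - 9) = (2*B)*(-9 + B) = 2*B*(-9 + B))
M(A) = (208 + A)/(2*A) (M(A) = (208 + A)/((2*A)) = (208 + A)*(1/(2*A)) = (208 + A)/(2*A))
M(c(-10)) - 47150 = (208 + 2*(-10)*(-9 - 10))/(2*((2*(-10)*(-9 - 10)))) - 47150 = (208 + 2*(-10)*(-19))/(2*((2*(-10)*(-19)))) - 47150 = (½)*(208 + 380)/380 - 47150 = (½)*(1/380)*588 - 47150 = 147/190 - 47150 = -8958353/190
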